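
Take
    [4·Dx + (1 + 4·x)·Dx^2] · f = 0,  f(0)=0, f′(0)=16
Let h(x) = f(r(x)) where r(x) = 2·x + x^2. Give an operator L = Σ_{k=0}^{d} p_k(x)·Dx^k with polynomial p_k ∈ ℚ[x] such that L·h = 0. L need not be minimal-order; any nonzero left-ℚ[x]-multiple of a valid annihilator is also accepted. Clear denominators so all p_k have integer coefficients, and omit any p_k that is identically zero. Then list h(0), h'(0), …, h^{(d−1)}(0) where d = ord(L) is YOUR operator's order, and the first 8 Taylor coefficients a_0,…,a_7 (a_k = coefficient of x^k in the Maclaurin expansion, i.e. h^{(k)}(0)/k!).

L = (7 + 8·x + 4·x^2)·Dx + (1 + 9·x + 12·x^2 + 4·x^3)·Dx^2  (order 2).
h: a_k = 0, 32, -112, 1664/3, -3104, 92672/5, -345856/3, 5163008/7, …
ICs: h(0) = 0, h′(0) = 32.

f: a_k = 0, 16, -32, 256/3, -256, 4096/5, -8192/3, 65536/7, …
Substitute x→r, Dx→(1/r')Dx; clear ⇒ L₀.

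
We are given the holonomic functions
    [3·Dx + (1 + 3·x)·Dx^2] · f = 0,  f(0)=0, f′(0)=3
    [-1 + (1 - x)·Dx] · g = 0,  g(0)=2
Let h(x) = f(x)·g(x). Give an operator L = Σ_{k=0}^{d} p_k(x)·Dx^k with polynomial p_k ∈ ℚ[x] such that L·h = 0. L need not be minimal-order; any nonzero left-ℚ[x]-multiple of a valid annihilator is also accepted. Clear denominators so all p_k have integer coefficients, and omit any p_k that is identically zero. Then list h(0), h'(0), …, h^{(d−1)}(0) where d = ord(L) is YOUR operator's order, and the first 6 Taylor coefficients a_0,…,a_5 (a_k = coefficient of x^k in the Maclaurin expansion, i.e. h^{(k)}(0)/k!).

f: a_k = 0, 3, -9/2, 9, -81/4, 243/5, …
g: a_k = 2, 2, 2, 2, 2, 2, …
Sym-product of L_f,L_g gives L₀ (≤ ord 2).
L = 3 + (-1 + 9·x)·Dx + (-1 - 2·x + 3·x^2)·Dx^2  (order 2).
h: a_k = 0, 6, -3, 15, -51/2, 717/10, …
ICs: h(0) = 0, h′(0) = 6.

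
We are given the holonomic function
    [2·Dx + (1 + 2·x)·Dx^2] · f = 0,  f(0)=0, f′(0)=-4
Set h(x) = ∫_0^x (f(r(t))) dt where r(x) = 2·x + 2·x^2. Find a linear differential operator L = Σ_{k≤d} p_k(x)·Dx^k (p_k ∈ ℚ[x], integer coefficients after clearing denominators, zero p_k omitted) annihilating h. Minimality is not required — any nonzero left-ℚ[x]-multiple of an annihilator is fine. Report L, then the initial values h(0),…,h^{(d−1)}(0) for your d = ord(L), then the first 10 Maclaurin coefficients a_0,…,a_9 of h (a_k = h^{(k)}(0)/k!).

f: a_k = 0, -4, 4, -16/3, 8, -64/5, 64/3, -256/7, 64, -1024/9, …
Substitute x→r, Dx→(1/r')Dx; clear ⇒ L₀.
h=∫₀ˣh₀: take L = L₀·Dx.
L = 2·Dx^2 + (1 + 2·x)·Dx^3  (order 3).
h: a_k = 0, 0, -4, 8/3, -8/3, 16/5, -64/15, 128/21, -64/7, 128/9, …
ICs: h(0) = 0, h′(0) = 0, h′′(0) = -8.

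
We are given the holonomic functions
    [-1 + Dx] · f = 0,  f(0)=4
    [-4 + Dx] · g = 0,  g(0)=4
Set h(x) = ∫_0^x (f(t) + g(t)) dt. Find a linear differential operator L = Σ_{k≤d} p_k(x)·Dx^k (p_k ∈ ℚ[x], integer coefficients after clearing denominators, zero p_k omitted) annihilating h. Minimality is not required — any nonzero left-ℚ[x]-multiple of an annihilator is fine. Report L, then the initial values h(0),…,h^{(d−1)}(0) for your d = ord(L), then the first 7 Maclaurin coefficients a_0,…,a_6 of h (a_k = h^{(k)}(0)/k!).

f: a_k = 4, 4, 2, 2/3, 1/6, 1/30, 1/180, …
g: a_k = 4, 16, 32, 128/3, 128/3, 512/15, 1024/45, …
Weyl lclm of L_f,L_g ⇒ L₀ (ord ≤ 2).
Integrate: L := L₀·Dx.
L = 4·Dx - 5·Dx^2 + Dx^3  (order 3).
h: a_k = 0, 8, 10, 34/3, 65/6, 257/30, 205/36, …
ICs: h(0) = 0, h′(0) = 8, h′′(0) = 20.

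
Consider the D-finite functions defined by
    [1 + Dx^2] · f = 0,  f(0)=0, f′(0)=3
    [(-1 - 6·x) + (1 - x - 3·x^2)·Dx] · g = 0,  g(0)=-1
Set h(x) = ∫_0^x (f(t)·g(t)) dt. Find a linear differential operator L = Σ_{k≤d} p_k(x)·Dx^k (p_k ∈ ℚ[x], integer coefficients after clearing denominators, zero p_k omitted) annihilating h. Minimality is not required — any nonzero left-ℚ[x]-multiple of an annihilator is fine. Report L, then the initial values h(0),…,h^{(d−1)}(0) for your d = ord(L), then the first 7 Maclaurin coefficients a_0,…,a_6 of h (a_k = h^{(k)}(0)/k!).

L = (5 + x + 3·x^2)·Dx + (2 + 12·x)·Dx^2 + (-1 + x + 3·x^2)·Dx^3  (order 3).
h: a_k = 0, 0, -3/2, -1, -23/8, -41/10, -2201/240, …
ICs: h(0) = 0, h′(0) = 0, h′′(0) = -3.

f: a_k = 0, 3, 0, -1/2, 0, 1/40, 0, …
g: a_k = -1, -1, -4, -7, -19, -40, -97, …
f·g: L₀ = L_f ⊗_s L_g, ord ≤ 2·1.
∫: right-multiply L₀ by Dx.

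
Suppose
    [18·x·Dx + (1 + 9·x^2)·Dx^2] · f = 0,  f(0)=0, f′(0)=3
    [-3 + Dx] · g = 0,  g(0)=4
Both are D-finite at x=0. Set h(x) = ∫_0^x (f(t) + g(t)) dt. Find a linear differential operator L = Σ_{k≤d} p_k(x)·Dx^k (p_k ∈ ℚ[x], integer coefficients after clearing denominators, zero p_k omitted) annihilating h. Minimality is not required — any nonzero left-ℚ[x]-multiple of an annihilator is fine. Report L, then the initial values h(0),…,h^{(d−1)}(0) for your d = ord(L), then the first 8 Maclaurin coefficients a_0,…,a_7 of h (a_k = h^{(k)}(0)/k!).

f: a_k = 0, 3, 0, -9, 0, 243/5, 0, -2187/7, …
g: a_k = 4, 12, 18, 18, 27/2, 81/10, 81/20, 243/140, …
Sum ⇒ L₀ = lclm(L_f,L_g) in ℚ(x)⟨Dx⟩.
h=∫h₀ ⇒ L = L₀·Dx.
L = (18 - 108·x - 162·x^2)·Dx^2 + (-9 + 27·x + 27·x^2 - 81·x^3)·Dx^3 + (1 + 3·x + 9·x^2 + 27·x^3)·Dx^4  (order 4).
h: a_k = 0, 4, 15/2, 6, 9/4, 27/10, 189/20, 81/140, …
ICs: h(0) = 0, h′(0) = 4, h′′(0) = 15, h′′′(0) = 36.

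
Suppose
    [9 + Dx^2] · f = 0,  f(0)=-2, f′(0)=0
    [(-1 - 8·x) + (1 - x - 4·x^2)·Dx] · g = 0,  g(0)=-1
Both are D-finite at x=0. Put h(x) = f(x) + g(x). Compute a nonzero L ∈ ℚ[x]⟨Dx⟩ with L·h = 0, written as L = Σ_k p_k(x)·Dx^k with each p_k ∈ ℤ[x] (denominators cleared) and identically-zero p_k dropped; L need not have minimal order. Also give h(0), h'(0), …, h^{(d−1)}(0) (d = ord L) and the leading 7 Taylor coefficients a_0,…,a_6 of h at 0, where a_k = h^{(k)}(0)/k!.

L = (-567 - 4806·x - 3321·x^2 - 9936·x^3 - 6480·x^4 - 10368·x^5) + (171 - 117·x - 441·x^2 + 135·x^3 - 540·x^4 - 3888·x^5 - 5184·x^6)·Dx + (-63 - 534·x - 369·x^2 - 1104·x^3 - 720·x^4 - 1152·x^5)·Dx^2 + (19 - 13·x - 49·x^2 + 15·x^3 - 60·x^4 - 432·x^5 - 576·x^6)·Dx^3  (order 3).
h: a_k = -3, -1, 4, -9, -143/4, -65, -7159/40, …
ICs: h(0) = -3, h′(0) = -1, h′′(0) = 8.

f: a_k = -2, 0, 9, 0, -27/4, 0, 81/40, …
g: a_k = -1, -1, -5, -9, -29, -65, -181, …
L₀ := lclm(L_f,L_g); ord L₀ ≤ 2+1.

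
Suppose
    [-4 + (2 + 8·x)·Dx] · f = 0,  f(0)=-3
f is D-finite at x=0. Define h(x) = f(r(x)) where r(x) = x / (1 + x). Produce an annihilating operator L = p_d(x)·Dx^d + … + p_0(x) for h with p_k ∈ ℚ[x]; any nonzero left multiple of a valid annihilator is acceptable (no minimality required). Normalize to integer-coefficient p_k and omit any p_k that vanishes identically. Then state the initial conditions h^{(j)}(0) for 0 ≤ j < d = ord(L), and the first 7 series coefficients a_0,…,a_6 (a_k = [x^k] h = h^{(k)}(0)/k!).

f: a_k = -3, -6, 6, -12, 30, -84, 252, …
L₀ from L_f via x↦r, Dx↦r'^{-1}Dx.
L = -2 + (1 + 6·x + 5·x^2)·Dx  (order 1).
h: a_k = -3, -6, 12, -30, 90, -306, 1128, …
ICs: h(0) = -3.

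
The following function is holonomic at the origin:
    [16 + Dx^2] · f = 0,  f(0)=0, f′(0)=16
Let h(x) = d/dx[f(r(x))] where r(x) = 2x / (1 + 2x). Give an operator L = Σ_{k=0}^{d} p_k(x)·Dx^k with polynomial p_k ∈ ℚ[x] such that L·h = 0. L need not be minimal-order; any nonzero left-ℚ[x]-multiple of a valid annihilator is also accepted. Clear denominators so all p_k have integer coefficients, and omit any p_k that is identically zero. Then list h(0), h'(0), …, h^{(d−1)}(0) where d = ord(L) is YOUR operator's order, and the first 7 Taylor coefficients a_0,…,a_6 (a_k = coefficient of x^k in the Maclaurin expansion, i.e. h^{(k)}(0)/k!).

L = (88 + 96·x + 96·x^2) + (12 + 72·x + 144·x^2 + 96·x^3)·Dx + (1 + 8·x + 24·x^2 + 32·x^3 + 16·x^4)·Dx^2  (order 2).
h: a_k = 32, -128, -640, 7168, -98816/3, 92160, -5040128/45, …
ICs: h(0) = 32, h′(0) = -128.

f: a_k = 0, 16, 0, -128/3, 0, 512/15, 0, …
Substitute x→r, Dx→(1/r')Dx; clear ⇒ L₀.
Derive L from L₀ (diff closure).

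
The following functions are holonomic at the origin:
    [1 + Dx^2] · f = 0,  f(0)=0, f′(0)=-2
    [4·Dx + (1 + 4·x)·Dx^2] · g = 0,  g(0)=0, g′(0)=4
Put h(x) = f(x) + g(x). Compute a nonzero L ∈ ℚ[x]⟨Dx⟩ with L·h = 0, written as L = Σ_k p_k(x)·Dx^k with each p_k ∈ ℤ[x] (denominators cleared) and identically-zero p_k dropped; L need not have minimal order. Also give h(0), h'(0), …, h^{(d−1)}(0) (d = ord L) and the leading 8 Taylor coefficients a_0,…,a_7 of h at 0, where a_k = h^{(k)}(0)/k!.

L = (388 + 32·x + 64·x^2)·Dx + (33 + 140·x + 48·x^2 + 64·x^3)·Dx^2 + (388 + 32·x + 64·x^2)·Dx^3 + (33 + 140·x + 48·x^2 + 64·x^3)·Dx^4  (order 4).
h: a_k = 0, 2, -8, 65/3, -64, 12287/60, -2048/3, 5898241/2520, …
ICs: h(0) = 0, h′(0) = 2, h′′(0) = -16, h′′′(0) = 130.

f: a_k = 0, -2, 0, 1/3, 0, -1/60, 0, 1/2520, …
g: a_k = 0, 4, -8, 64/3, -64, 1024/5, -2048/3, 16384/7, …
L₀ := lclm(L_f,L_g); ord L₀ ≤ 2+2.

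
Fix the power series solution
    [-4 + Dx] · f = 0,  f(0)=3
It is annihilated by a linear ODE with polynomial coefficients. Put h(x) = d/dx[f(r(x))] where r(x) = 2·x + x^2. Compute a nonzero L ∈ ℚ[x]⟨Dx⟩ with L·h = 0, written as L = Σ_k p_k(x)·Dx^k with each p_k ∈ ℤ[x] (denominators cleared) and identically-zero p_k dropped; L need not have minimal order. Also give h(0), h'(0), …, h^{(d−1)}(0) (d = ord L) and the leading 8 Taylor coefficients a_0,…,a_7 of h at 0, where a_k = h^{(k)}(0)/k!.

L = (9 + 16·x + 8·x^2) + (-1 - x)·Dx  (order 1).
h: a_k = 24, 216, 1056, 3680, 10176, 118208/5, 717056/15, 3015424/35, …
ICs: h(0) = 24.

f: a_k = 3, 12, 24, 32, 32, 128/5, 256/15, 1024/105, …
f∘r: x↦r, Dx↦Dx/r' in L_f ⇒ L₀.
Derive L from L₀ (diff closure).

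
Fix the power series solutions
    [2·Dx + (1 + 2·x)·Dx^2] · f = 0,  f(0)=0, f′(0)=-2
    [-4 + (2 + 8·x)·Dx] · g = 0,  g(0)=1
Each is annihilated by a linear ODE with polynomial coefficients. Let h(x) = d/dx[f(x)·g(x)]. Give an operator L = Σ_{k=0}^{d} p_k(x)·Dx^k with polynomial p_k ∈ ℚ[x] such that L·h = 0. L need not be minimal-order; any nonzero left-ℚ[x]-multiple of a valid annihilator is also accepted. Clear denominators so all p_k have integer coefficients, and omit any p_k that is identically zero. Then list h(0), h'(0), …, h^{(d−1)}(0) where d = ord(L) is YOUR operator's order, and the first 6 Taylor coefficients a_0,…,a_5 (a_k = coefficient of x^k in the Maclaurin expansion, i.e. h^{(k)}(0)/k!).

L = (2 + 16·x + 8·x^2) + (7 + 54·x + 120·x^2 + 64·x^3)·Dx + (1 + 11·x + 42·x^2 + 64·x^3 + 32·x^4)·Dx^2  (order 2).
h: a_k = -2, -4, 16, -160/3, 524/3, -2904/5, …
ICs: h(0) = -2, h′(0) = -4.

f: a_k = 0, -2, 2, -8/3, 4, -32/5, …
g: a_k = 1, 2, -2, 4, -10, 28, …
Product ⇒ symmetric product L₀, ord ≤ 2.
Differentiate: ansatz ord ≤ ord L₀ ⇒ L.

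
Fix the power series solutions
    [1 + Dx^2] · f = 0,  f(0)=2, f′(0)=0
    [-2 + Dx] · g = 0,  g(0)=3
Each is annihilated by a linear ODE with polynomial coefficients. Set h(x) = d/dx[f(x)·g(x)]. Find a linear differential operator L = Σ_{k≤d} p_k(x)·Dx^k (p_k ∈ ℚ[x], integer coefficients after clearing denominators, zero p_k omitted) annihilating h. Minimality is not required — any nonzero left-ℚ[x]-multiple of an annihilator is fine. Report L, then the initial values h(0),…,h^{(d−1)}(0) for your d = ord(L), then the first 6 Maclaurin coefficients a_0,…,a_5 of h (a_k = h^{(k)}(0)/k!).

f: a_k = 2, 0, -1, 0, 1/12, 0, …
g: a_k = 3, 6, 6, 4, 2, 4/5, …
Sym-product of L_f,L_g gives L₀ (≤ ord 2).
Differentiate: ansatz ord ≤ ord L₀ ⇒ L.
L = 5 - 4·Dx + Dx^2  (order 2).
h: a_k = 12, 18, 6, -7, -19/2, -117/20, …
ICs: h(0) = 12, h′(0) = 18.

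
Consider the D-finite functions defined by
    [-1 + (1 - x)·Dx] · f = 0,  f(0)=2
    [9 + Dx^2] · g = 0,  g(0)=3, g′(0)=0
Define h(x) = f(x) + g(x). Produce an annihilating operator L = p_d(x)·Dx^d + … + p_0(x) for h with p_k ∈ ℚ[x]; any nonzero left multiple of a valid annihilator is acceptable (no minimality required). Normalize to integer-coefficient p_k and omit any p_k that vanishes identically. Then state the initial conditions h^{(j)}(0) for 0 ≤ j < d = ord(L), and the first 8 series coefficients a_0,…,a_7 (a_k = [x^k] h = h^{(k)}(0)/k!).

L = (135 - 162·x + 81·x^2) + (-99 + 261·x - 243·x^2 + 81·x^3)·Dx + (15 - 18·x + 9·x^2)·Dx^2 + (-11 + 29·x - 27·x^2 + 9·x^3)·Dx^3  (order 3).
h: a_k = 5, 2, -23/2, 2, 97/8, 2, -83/80, 2, …
ICs: h(0) = 5, h′(0) = 2, h′′(0) = -23.

f: a_k = 2, 2, 2, 2, 2, 2, 2, 2, …
g: a_k = 3, 0, -27/2, 0, 81/8, 0, -243/80, 0, …
L₀ := lclm(L_f,L_g); ord L₀ ≤ 1+2.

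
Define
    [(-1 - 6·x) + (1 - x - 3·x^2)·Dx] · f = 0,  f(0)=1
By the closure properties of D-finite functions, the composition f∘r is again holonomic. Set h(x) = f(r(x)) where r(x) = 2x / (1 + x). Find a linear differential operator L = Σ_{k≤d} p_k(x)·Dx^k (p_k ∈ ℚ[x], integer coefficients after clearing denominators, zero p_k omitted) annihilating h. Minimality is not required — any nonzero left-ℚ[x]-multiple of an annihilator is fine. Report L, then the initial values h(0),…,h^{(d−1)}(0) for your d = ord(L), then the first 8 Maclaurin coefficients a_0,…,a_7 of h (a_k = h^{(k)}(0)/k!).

f: a_k = 1, 1, 4, 7, 19, 40, 97, 217, …
Substitute x→r, Dx→(1/r')Dx; clear ⇒ L₀.
L = (2 + 26·x) + (-1 - x + 13·x^2 + 13·x^3)·Dx  (order 1).
h: a_k = 1, 2, 14, 26, 182, 338, 2366, 4394, …
ICs: h(0) = 1.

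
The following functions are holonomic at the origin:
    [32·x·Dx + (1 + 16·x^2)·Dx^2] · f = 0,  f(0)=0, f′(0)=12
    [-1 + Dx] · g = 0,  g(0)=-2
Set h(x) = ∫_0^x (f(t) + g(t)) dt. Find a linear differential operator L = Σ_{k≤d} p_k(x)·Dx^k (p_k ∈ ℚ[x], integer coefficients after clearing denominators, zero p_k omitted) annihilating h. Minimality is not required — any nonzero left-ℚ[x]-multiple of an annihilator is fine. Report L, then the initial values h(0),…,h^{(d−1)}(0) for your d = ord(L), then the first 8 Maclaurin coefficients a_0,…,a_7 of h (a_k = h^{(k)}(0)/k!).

f: a_k = 0, 12, 0, -64, 0, 3072/5, 0, -49152/7, …
g: a_k = -2, -2, -1, -1/3, -1/12, -1/60, -1/360, -1/2520, …
f+g: L₀ = lclm(L_f,L_g), ord ≤ 2+1.
h=∫₀ˣh₀: take L = L₀·Dx.
L = (32 - 32·x - 1536·x^2 - 512·x^3)·Dx^2 + (-33 + 1504·x^2 - 256·x^4)·Dx^3 + (1 + 32·x + 32·x^2 + 512·x^3 + 256·x^4)·Dx^4  (order 4).
h: a_k = 0, -2, 5, -1/3, -193/12, -1/60, 36863/360, -1/2520, …
ICs: h(0) = 0, h′(0) = -2, h′′(0) = 10, h′′′(0) = -2.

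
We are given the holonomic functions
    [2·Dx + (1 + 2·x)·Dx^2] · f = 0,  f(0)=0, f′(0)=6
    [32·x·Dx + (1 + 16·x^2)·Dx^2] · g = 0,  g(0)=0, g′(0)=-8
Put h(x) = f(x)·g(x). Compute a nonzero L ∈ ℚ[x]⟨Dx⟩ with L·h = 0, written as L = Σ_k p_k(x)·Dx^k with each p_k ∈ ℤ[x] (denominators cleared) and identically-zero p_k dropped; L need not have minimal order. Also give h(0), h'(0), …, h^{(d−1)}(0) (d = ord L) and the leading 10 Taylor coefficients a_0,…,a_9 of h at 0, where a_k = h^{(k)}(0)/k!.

L = (2304 + 8960·x + 114688·x^2 + 552960·x^3 + 983040·x^4 + 851968·x^5 + 1048576·x^7)·Dx + (1032 + 14720·x + 111872·x^2 + 616448·x^3 + 1884160·x^4 + 3047424·x^5 + 2293760·x^6 + 1572864·x^7 + 3670016·x^8)·Dx^2 + (72 + 2512·x + 19968·x^2 + 99072·x^3 + 393216·x^4 + 1019904·x^5 + 1572864·x^6 + 1376256·x^7 + 1572864·x^8 + 2097152·x^9)·Dx^3 + (17 + 132·x + 964·x^2 + 4864·x^3 + 18432·x^4 + 55296·x^5 + 129024·x^6 + 196608·x^7 + 196608·x^8 + 262144·x^9 + 262144·x^10)·Dx^4  (order 4).
h: a_k = 0, 0, -48, 48, 192, -160, -34048/15, 11008/5, 125952/5, -2495744/105, …
ICs: h(0) = 0, h′(0) = 0, h′′(0) = -96, h′′′(0) = 288.

f: a_k = 0, 6, -6, 8, -12, 96/5, -32, 384/7, -96, 512/3, …
g: a_k = 0, -8, 0, 128/3, 0, -2048/5, 0, 32768/7, 0, -524288/9, …
Sym-product of L_f,L_g gives L₀ (≤ ord 4).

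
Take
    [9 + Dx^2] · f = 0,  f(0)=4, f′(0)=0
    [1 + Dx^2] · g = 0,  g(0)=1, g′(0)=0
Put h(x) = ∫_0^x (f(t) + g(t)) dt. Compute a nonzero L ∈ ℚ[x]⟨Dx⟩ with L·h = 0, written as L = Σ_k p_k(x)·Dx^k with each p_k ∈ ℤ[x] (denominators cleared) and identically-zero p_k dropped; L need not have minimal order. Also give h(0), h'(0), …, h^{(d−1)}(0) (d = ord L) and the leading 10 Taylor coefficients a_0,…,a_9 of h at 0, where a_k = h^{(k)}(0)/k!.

f: a_k = 4, 0, -18, 0, 27/2, 0, -81/20, 0, 729/1120, 0, …
g: a_k = 1, 0, -1/2, 0, 1/24, 0, -1/720, 0, 1/40320, 0, …
Weyl lclm of L_f,L_g ⇒ L₀ (ord ≤ 4).
h=∫h₀ ⇒ L = L₀·Dx.
L = 9·Dx + 10·Dx^3 + Dx^5  (order 5).
h: a_k = 0, 5, 0, -37/6, 0, 65/24, 0, -2917/5040, 0, 5249/72576, …
ICs: h(0) = 0, h′(0) = 5, h′′(0) = 0, h′′′(0) = -37, h′′′′(0) = 0.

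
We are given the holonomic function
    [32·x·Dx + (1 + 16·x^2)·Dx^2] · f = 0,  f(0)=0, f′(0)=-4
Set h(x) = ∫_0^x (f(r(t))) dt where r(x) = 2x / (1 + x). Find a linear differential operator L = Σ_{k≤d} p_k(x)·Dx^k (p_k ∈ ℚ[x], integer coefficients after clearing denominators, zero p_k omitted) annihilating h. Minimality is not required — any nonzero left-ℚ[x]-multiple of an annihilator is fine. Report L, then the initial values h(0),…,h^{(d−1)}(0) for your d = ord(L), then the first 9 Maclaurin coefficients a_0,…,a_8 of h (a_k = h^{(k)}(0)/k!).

f: a_k = 0, -4, 0, 64/3, 0, -1024/5, 0, 16384/7, 0, …
Change of var in L_f (x↦r) gives L₀.
∫: right-multiply L₀ by Dx.
L = (2 + 130·x)·Dx^2 + (1 + 2·x + 65·x^2)·Dx^3  (order 3).
h: a_k = 0, 0, -4, 8/3, 122/3, -504/5, -13844/15, 93208/21, 178361/7, …
ICs: h(0) = 0, h′(0) = 0, h′′(0) = -8.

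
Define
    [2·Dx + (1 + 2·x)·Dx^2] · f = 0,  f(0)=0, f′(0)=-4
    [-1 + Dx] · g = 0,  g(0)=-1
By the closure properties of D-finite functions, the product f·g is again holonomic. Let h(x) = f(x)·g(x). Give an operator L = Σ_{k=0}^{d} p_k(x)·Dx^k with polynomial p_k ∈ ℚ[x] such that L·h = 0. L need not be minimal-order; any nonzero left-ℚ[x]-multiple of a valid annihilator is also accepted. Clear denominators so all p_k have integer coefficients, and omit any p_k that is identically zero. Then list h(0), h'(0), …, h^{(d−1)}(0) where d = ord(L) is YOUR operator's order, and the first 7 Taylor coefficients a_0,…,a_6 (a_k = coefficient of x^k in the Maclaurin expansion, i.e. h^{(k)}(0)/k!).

f: a_k = 0, -4, 4, -16/3, 8, -64/5, 64/3, …
g: a_k = -1, -1, -1/2, -1/6, -1/24, -1/120, -1/720, …
Product ⇒ symmetric product L₀, ord ≤ 2.
L = (-1 + 2·x) - 4·x·Dx + (1 + 2·x)·Dx^2  (order 2).
h: a_k = 0, 4, 0, 10/3, -4, 209/30, -106/9, …
ICs: h(0) = 0, h′(0) = 4.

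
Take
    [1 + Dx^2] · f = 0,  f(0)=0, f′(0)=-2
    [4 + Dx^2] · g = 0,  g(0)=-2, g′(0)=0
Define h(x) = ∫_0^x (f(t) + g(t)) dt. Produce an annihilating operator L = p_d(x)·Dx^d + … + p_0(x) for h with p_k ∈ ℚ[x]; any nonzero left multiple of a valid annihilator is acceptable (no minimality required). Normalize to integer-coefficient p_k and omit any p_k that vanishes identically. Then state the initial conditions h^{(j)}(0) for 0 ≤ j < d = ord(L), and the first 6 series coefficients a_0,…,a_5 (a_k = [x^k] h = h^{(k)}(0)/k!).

f: a_k = 0, -2, 0, 1/3, 0, -1/60, …
g: a_k = -2, 0, 4, 0, -4/3, 0, …
Sum ⇒ L₀ = lclm(L_f,L_g) in ℚ(x)⟨Dx⟩.
h=∫₀ˣh₀: take L = L₀·Dx.
L = 4·Dx + 5·Dx^3 + Dx^5  (order 5).
h: a_k = 0, -2, -1, 4/3, 1/12, -4/15, …
ICs: h(0) = 0, h′(0) = -2, h′′(0) = -2, h′′′(0) = 8, h′′′′(0) = 2.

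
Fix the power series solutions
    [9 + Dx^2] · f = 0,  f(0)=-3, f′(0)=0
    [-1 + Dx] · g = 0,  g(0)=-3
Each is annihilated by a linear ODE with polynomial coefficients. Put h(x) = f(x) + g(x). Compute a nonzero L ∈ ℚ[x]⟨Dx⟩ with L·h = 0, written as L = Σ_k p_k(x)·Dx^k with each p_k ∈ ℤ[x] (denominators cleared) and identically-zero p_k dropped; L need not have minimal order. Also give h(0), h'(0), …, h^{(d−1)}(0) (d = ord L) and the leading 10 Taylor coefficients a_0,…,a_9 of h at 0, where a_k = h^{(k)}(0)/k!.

L = -9 + 9·Dx - Dx^2 + Dx^3  (order 3).
h: a_k = -6, -3, 12, -1/2, -41/4, -1/40, 91/30, -1/1680, -3281/6720, -1/120960, …
ICs: h(0) = -6, h′(0) = -3, h′′(0) = 24.

f: a_k = -3, 0, 27/2, 0, -81/8, 0, 243/80, 0, -2187/4480, 0, …
g: a_k = -3, -3, -3/2, -1/2, -1/8, -1/40, -1/240, -1/1680, -1/13440, -1/120960, …
Weyl lclm of L_f,L_g ⇒ L₀ (ord ≤ 3).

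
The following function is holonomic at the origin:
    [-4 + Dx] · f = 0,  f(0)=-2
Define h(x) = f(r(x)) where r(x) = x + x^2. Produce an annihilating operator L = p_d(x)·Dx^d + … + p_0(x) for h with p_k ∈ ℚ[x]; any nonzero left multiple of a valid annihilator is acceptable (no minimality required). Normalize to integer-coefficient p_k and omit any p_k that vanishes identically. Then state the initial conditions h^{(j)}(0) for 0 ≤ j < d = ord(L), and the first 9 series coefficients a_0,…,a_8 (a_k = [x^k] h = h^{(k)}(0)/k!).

L = (-4 - 8·x) + Dx  (order 1).
h: a_k = -2, -8, -24, -160/3, -304/3, -832/5, -11072/45, -104192/315, -2880/7, …
ICs: h(0) = -2.

f: a_k = -2, -8, -16, -64/3, -64/3, -256/15, -512/45, -2048/315, -1024/315, …
L₀ from L_f via x↦r, Dx↦r'^{-1}Dx.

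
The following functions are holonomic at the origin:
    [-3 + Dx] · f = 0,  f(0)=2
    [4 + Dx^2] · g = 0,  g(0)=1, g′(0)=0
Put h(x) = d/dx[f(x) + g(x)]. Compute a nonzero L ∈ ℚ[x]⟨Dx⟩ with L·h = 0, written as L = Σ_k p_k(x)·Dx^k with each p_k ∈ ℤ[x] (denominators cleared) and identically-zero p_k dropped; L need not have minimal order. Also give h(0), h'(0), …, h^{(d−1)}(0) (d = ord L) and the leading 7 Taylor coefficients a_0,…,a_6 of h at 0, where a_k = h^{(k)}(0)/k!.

f: a_k = 2, 6, 9, 9, 27/4, 81/20, 81/40, …
g: a_k = 1, 0, -2, 0, 2/3, 0, -4/45, …
Sum ⇒ L₀ = lclm(L_f,L_g) in ℚ(x)⟨Dx⟩.
Differentiate: ansatz ord ≤ ord L₀ ⇒ L.
L = 12 - 4·Dx + 3·Dx^2 - Dx^3  (order 3).
h: a_k = 6, 14, 27, 89/3, 81/4, 697/60, 243/40, …
ICs: h(0) = 6, h′(0) = 14, h′′(0) = 54.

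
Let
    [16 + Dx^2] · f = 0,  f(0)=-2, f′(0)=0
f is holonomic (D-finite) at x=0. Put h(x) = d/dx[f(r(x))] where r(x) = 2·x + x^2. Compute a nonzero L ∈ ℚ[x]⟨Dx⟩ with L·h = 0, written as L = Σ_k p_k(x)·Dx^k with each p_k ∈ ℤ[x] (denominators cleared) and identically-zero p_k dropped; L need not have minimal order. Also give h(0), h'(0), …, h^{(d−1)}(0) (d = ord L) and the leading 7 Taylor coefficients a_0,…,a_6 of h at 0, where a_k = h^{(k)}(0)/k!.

L = (67 + 256·x + 384·x^2 + 256·x^3 + 64·x^4) + (-3 - 3·x)·Dx + (1 + 2·x + x^2)·Dx^2  (order 2).
h: a_k = 0, 128, 192, -3904/3, -10240/3, 19456/15, 211456/15, …
ICs: h(0) = 0, h′(0) = 128.

f: a_k = -2, 0, 16, 0, -64/3, 0, 512/45, …
Change of var in L_f (x↦r) gives L₀.
Differentiate: ansatz ord ≤ ord L₀ ⇒ L.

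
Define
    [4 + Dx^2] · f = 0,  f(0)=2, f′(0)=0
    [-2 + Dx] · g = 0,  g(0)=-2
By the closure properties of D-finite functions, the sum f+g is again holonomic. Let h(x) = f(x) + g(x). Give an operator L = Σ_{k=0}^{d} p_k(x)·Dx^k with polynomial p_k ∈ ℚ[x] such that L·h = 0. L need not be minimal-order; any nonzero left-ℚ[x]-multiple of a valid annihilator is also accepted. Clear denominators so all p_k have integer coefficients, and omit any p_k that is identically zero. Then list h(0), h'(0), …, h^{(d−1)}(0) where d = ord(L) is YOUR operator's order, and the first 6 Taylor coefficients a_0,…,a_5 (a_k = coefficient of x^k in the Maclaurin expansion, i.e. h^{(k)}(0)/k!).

f: a_k = 2, 0, -4, 0, 4/3, 0, …
g: a_k = -2, -4, -4, -8/3, -4/3, -8/15, …
f+g: L₀ = lclm(L_f,L_g), ord ≤ 2+1.
L = -8 + 4·Dx - 2·Dx^2 + Dx^3  (order 3).
h: a_k = 0, -4, -8, -8/3, 0, -8/15, …
ICs: h(0) = 0, h′(0) = -4, h′′(0) = -16.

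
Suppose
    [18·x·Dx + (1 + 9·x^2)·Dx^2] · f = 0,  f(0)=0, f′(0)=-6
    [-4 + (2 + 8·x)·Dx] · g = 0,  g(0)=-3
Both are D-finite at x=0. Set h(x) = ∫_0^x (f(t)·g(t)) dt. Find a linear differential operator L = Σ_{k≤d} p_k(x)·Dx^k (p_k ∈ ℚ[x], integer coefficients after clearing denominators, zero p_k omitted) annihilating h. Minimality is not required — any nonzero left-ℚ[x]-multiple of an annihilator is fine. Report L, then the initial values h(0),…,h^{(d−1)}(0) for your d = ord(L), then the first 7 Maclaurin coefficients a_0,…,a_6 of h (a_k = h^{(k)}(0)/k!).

L = (12 - 36·x - 36·x^2)·Dx + (-4 + 2·x + 108·x^2 + 144·x^3)·Dx^2 + (1 + 8·x + 25·x^2 + 72·x^3 + 144·x^4)·Dx^3  (order 3).
h: a_k = 0, 0, 9, 12, -45/2, -36/5, 183/5, …
ICs: h(0) = 0, h′(0) = 0, h′′(0) = 18.

f: a_k = 0, -6, 0, 18, 0, -486/5, 0, …
g: a_k = -3, -6, 6, -12, 30, -84, 252, …
Product ⇒ symmetric product L₀, ord ≤ 2.
h=∫h₀ ⇒ L = L₀·Dx.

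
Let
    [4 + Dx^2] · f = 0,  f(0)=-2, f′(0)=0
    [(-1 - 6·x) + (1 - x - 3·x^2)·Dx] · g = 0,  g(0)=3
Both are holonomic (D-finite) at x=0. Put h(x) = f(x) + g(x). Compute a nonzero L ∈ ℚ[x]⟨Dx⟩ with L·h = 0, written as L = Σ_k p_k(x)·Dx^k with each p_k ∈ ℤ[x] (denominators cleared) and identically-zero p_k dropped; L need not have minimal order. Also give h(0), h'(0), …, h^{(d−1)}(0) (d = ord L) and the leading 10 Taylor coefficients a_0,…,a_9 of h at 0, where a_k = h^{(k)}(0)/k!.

f: a_k = -2, 0, 4, 0, -4/3, 0, 8/45, 0, -4/315, 0, …
g: a_k = 3, 3, 12, 21, 57, 120, 291, 651, 1524, 3477, …
f+g: L₀ = lclm(L_f,L_g), ord ≤ 2+1.
L = (-92 - 608·x - 512·x^2 - 1104·x^3 - 360·x^4 - 432·x^5) + (24 - 4·x - 24·x^2 - 80·x^3 - 180·x^4 - 216·x^5 - 216·x^6)·Dx + (-23 - 152·x - 128·x^2 - 276·x^3 - 90·x^4 - 108·x^5)·Dx^2 + (6 - x - 6·x^2 - 20·x^3 - 45·x^4 - 54·x^5 - 54·x^6)·Dx^3  (order 3).
h: a_k = 1, 3, 16, 21, 167/3, 120, 13103/45, 651, 480056/315, 3477, …
ICs: h(0) = 1, h′(0) = 3, h′′(0) = 32.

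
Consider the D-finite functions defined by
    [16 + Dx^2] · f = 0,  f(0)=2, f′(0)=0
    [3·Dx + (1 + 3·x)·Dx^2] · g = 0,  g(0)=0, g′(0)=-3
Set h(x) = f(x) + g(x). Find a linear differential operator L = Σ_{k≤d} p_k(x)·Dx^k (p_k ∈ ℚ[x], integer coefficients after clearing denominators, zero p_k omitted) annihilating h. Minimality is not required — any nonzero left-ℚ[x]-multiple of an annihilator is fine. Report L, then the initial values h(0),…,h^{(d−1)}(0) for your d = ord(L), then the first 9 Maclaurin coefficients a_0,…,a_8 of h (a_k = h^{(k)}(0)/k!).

L = (1680 + 2304·x + 3456·x^2)·Dx + (272 + 1584·x + 3456·x^2 + 3456·x^3)·Dx^2 + (105 + 144·x + 216·x^2)·Dx^3 + (17 + 99·x + 216·x^2 + 216·x^3)·Dx^4  (order 4).
h: a_k = 2, -3, -23/2, -9, 499/12, -243/5, 9911/90, -2187/7, 2074907/2520, …
ICs: h(0) = 2, h′(0) = -3, h′′(0) = -23, h′′′(0) = -54.

f: a_k = 2, 0, -16, 0, 64/3, 0, -512/45, 0, 1024/315, …
g: a_k = 0, -3, 9/2, -9, 81/4, -243/5, 243/2, -2187/7, 6561/8, …
h₀=f+g: left-lcm gives L₀, ord ≤ 4.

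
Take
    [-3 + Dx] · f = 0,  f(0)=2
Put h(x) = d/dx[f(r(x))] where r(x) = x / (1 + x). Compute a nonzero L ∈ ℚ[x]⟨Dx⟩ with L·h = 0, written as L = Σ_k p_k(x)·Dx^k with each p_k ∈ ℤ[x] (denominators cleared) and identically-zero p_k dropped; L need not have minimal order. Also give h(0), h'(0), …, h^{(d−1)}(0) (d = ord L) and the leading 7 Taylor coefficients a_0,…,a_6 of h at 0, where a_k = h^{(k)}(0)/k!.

f: a_k = 2, 6, 9, 9, 27/4, 81/20, 81/40, …
Substitute x→r, Dx→(1/r')Dx; clear ⇒ L₀.
Differentiate: ansatz ord ≤ ord L₀ ⇒ L.
L = (1 - 2·x) + (-1 - 2·x - x^2)·Dx  (order 1).
h: a_k = 6, 6, -9, 3, 21/4, -207/20, 411/40, …
ICs: h(0) = 6.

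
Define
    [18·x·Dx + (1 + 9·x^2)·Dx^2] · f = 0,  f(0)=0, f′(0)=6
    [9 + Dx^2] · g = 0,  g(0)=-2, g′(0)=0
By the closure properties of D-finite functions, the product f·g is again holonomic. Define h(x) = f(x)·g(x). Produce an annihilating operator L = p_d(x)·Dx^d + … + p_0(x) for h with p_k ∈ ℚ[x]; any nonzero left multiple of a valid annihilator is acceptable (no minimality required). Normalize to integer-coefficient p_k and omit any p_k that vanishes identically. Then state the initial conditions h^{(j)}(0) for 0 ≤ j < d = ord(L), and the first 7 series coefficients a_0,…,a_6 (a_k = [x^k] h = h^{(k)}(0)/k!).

L = (810 + 18954·x^2 + 72171·x^4 + 236196·x^6 + 531441·x^8) + (972·x + 14580·x^3 + 78732·x^5 + 236196·x^7)·Dx + (108 + 2592·x^2 + 13122·x^4 + 52488·x^6 + 118098·x^8)·Dx^2 + (108·x + 1620·x^3 + 8748·x^5 + 26244·x^7)·Dx^3 + (2 + 54·x^2 + 567·x^4 + 2916·x^6 + 6561·x^8)·Dx^4  (order 4).
h: a_k = 0, -12, 0, 90, 0, -3969/10, 0, …
ICs: h(0) = 0, h′(0) = -12, h′′(0) = 0, h′′′(0) = 540.

f: a_k = 0, 6, 0, -18, 0, 486/5, 0, …
g: a_k = -2, 0, 9, 0, -27/4, 0, 81/40, …
f·g: L₀ = L_f ⊗_s L_g, ord ≤ 2·2.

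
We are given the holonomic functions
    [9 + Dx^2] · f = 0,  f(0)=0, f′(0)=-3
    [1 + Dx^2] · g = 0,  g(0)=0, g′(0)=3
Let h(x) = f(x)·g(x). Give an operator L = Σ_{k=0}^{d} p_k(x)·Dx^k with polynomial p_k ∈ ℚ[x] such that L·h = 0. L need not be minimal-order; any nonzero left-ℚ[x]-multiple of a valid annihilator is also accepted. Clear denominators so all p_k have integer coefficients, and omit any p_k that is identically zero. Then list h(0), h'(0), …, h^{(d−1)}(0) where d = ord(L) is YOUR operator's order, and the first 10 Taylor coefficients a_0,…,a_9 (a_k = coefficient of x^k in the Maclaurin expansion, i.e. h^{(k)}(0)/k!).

L = 64 + 20·Dx^2 + Dx^4  (order 4).
h: a_k = 0, 0, -9, 0, 15, 0, -42/5, 0, 17/7, 0, …
ICs: h(0) = 0, h′(0) = 0, h′′(0) = -18, h′′′(0) = 0.

f: a_k = 0, -3, 0, 9/2, 0, -81/40, 0, 243/560, 0, -243/4480, …
g: a_k = 0, 3, 0, -1/2, 0, 1/40, 0, -1/1680, 0, 1/120960, …
h₀=f·g: eliminate ⇒ L₀, order ≤ 2·2.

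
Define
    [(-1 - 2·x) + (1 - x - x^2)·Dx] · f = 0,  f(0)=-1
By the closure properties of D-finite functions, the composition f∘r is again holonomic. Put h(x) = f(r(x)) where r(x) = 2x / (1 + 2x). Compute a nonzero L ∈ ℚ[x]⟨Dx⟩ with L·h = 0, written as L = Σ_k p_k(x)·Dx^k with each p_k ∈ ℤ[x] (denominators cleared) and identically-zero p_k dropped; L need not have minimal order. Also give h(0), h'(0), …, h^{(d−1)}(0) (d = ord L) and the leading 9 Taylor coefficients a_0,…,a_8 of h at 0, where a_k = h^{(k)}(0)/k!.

L = (2 + 12·x) + (-1 - 4·x + 8·x^3)·Dx  (order 1).
h: a_k = -1, -2, -4, 0, -16, 32, -128, 384, -1280, …
ICs: h(0) = -1.

f: a_k = -1, -1, -2, -3, -5, -8, -13, -21, -34, …
Change of var in L_f (x↦r) gives L₀.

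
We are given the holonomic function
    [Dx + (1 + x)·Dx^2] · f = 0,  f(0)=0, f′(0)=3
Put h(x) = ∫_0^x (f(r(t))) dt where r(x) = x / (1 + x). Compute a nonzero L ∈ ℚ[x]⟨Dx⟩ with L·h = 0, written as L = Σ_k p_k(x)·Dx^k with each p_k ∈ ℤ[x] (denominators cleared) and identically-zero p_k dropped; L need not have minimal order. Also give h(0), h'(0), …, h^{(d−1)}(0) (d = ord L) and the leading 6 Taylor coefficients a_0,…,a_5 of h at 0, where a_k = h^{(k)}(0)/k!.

L = (3 + 4·x)·Dx^2 + (1 + 3·x + 2·x^2)·Dx^3  (order 3).
h: a_k = 0, 0, 3/2, -3/2, 7/4, -9/4, …
ICs: h(0) = 0, h′(0) = 0, h′′(0) = 3.

f: a_k = 0, 3, -3/2, 1, -3/4, 3/5, …
Change of var in L_f (x↦r) gives L₀.
Integrate: L := L₀·Dx.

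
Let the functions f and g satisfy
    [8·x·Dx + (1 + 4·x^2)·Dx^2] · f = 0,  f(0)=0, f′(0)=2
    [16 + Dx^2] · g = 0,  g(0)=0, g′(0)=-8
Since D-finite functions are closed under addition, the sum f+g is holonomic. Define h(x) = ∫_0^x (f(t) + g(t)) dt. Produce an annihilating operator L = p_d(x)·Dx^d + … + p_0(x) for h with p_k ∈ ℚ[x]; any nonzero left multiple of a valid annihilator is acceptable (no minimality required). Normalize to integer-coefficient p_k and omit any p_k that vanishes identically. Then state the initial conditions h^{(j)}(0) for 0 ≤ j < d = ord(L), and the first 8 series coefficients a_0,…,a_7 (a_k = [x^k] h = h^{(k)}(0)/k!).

f: a_k = 0, 2, 0, -8/3, 0, 32/5, 0, -128/7, …
g: a_k = 0, -8, 0, 64/3, 0, -256/15, 0, 2048/315, …
h₀=f+g: left-lcm gives L₀, ord ≤ 4.
h=∫₀ˣh₀: take L = L₀·Dx.
L = (-512·x + 5120·x^3 + 4096·x^5)·Dx^2 + (16 + 512·x^2 + 2304·x^4 + 2048·x^6)·Dx^3 + (-32·x + 320·x^3 + 256·x^5)·Dx^4 + (1 + 32·x^2 + 144·x^4 + 128·x^6)·Dx^5  (order 5).
h: a_k = 0, 0, -3, 0, 14/3, 0, -16/9, 0, …
ICs: h(0) = 0, h′(0) = 0, h′′(0) = -6, h′′′(0) = 0, h′′′′(0) = 112.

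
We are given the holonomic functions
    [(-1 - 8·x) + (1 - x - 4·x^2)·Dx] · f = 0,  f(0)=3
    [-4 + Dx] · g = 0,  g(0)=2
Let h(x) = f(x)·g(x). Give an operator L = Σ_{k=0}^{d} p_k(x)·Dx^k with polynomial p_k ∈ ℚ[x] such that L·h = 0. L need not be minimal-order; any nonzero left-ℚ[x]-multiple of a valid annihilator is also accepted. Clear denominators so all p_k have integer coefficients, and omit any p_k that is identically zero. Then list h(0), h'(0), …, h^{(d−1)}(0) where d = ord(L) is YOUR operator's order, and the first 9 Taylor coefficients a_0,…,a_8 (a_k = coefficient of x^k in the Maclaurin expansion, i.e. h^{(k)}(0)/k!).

f: a_k = 3, 3, 15, 27, 87, 195, 543, 1323, 3495, …
g: a_k = 2, 8, 16, 64/3, 64/3, 256/15, 512/45, 2048/315, 1024/315, …
f·g: L₀ = L_f ⊗_s L_g, ord ≤ 1·1.
L = (5 + 4·x - 16·x^2) + (-1 + x + 4·x^2)·Dx  (order 1).
h: a_k = 6, 30, 102, 286, 758, 9766/5, 15058/3, 1349422/105, 3458566/105, …
ICs: h(0) = 6.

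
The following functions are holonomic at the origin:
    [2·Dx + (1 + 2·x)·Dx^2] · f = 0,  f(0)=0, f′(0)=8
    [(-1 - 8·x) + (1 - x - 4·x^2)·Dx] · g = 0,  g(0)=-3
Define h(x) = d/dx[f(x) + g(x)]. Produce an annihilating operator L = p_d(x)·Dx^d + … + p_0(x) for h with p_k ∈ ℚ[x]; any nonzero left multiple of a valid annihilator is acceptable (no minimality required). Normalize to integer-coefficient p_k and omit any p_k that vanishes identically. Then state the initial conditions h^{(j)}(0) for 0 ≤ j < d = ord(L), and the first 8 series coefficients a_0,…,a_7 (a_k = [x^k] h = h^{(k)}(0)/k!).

L = (-94 - 644·x - 1664·x^2 - 1920·x^3 - 1536·x^4) + (-23 - 324·x - 1448·x^2 - 3072·x^3 - 3904·x^4 - 2560·x^5)·Dx + (6 + 35·x + 53·x^2 - 98·x^3 - 528·x^4 - 864·x^5 - 512·x^6)·Dx^2  (order 2).
h: a_k = 5, -46, -49, -412, -847, -3514, -8749, -28984, …
ICs: h(0) = 5, h′(0) = -46.

f: a_k = 0, 8, -8, 32/3, -16, 128/5, -128/3, 512/7, …
g: a_k = -3, -3, -15, -27, -87, -195, -543, -1323, …
h₀=f+g: left-lcm gives L₀, ord ≤ 3.
h₀' ⇒ L via d/dx closure of L₀.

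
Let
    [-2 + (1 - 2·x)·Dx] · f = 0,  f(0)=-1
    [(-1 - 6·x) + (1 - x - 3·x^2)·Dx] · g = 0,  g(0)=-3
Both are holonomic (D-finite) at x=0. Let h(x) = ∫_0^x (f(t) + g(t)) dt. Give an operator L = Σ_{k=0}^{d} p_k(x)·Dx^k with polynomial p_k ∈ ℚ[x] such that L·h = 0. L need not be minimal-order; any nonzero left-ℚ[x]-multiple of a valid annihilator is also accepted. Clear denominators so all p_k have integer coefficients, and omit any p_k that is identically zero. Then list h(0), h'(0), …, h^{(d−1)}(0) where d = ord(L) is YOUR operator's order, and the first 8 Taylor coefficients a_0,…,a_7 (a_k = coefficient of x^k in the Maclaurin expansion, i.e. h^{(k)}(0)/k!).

f: a_k = -1, -2, -4, -8, -16, -32, -64, -128, …
g: a_k = -3, -3, -12, -21, -57, -120, -291, -651, …
Weyl lclm of L_f,L_g ⇒ L₀ (ord ≤ 2).
∫: right-multiply L₀ by Dx.
L = (8 - 36·x + 108·x^2 - 72·x^3)·Dx + (-2·x - 54·x^2 + 192·x^3 - 144·x^4)·Dx^2 + (-1 + 9·x - 23·x^2 + 6·x^3 + 42·x^4 - 36·x^5)·Dx^3  (order 3).
h: a_k = 0, -4, -5/2, -16/3, -29/4, -73/5, -76/3, -355/7, …
ICs: h(0) = 0, h′(0) = -4, h′′(0) = -5.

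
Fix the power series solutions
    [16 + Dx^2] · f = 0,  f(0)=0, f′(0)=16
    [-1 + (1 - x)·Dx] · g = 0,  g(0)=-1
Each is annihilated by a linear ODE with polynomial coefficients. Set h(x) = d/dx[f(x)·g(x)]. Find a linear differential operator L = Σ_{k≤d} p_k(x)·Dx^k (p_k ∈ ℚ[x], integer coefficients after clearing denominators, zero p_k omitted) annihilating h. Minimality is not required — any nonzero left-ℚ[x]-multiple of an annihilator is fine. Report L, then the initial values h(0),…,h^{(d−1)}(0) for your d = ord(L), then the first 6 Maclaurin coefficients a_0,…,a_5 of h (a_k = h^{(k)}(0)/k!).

L = (14 - 32·x + 16·x^2) + (-2 + 2·x)·Dx + (1 - 2·x + x^2)·Dx^2  (order 2).
h: a_k = -16, -32, 80, 320/3, -112/3, -224/5, …
ICs: h(0) = -16, h′(0) = -32.

f: a_k = 0, 16, 0, -128/3, 0, 512/15, …
g: a_k = -1, -1, -1, -1, -1, -1, …
Product ⇒ symmetric product L₀, ord ≤ 2.
h=h₀': d/dx-closure on L₀ ⇒ L.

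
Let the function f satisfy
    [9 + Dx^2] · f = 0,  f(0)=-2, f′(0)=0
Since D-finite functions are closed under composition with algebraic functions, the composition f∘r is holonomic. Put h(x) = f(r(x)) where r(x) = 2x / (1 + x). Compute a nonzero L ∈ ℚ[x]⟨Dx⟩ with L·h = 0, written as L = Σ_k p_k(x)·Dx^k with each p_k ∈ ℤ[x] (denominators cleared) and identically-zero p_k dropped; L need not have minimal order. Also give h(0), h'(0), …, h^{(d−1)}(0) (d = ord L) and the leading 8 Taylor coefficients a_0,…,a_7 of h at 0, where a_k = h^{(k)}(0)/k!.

f: a_k = -2, 0, 9, 0, -27/4, 0, 81/40, 0, …
Substitute x→r, Dx→(1/r')Dx; clear ⇒ L₀.
L = 36 + (2 + 6·x + 6·x^2 + 2·x^3)·Dx + (1 + 4·x + 6·x^2 + 4·x^3 + x^4)·Dx^2  (order 2).
h: a_k = -2, 0, 36, -72, 0, 288, -3852/5, 5832/5, …
ICs: h(0) = -2, h′(0) = 0.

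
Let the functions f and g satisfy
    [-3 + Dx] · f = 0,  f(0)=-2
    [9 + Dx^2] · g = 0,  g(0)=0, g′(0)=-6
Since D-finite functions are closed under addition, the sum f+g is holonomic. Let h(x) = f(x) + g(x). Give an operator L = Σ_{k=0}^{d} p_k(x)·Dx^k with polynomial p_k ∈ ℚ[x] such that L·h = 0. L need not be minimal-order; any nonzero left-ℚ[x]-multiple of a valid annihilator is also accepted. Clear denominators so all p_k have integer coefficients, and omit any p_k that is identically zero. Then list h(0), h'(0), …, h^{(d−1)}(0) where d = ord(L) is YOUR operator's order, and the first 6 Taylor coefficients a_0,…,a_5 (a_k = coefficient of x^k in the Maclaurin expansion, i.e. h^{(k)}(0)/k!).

f: a_k = -2, -6, -9, -9, -27/4, -81/20, …
g: a_k = 0, -6, 0, 9, 0, -81/20, …
f+g: L₀ = lclm(L_f,L_g), ord ≤ 1+2.
L = -27 + 9·Dx - 3·Dx^2 + Dx^3  (order 3).
h: a_k = -2, -12, -9, 0, -27/4, -81/10, …
ICs: h(0) = -2, h′(0) = -12, h′′(0) = -18.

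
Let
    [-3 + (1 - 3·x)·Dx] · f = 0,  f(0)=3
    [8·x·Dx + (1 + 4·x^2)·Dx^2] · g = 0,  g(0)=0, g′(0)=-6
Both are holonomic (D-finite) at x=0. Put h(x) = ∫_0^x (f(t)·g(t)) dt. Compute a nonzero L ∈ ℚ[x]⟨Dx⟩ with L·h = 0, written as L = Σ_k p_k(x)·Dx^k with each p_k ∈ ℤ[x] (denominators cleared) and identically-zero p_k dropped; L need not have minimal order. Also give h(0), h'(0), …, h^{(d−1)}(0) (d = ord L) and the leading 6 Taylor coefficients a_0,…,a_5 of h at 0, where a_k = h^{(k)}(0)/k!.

L = 24·x·Dx + (6 - 8·x + 48·x^2)·Dx^2 + (-1 + 3·x - 4·x^2 + 12·x^3)·Dx^3  (order 3).
h: a_k = 0, 0, -9, -18, -69/2, -414/5, …
ICs: h(0) = 0, h′(0) = 0, h′′(0) = -18.

f: a_k = 3, 9, 27, 81, 243, 729, …
g: a_k = 0, -6, 0, 8, 0, -96/5, …
L₀ := L_f ⊗_s L_g (sym. prod.), ord ≤ 2.
h=∫₀ˣh₀: take L = L₀·Dx.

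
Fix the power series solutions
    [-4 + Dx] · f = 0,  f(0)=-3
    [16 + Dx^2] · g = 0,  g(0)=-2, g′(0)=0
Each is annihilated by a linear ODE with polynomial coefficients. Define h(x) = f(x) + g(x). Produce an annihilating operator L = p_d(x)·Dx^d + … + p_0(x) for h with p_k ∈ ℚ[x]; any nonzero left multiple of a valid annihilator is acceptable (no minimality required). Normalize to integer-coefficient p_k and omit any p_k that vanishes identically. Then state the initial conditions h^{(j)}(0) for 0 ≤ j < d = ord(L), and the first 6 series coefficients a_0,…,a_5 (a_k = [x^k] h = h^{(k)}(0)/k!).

L = -64 + 16·Dx - 4·Dx^2 + Dx^3  (order 3).
h: a_k = -5, -12, -8, -32, -160/3, -128/5, …
ICs: h(0) = -5, h′(0) = -12, h′′(0) = -16.

f: a_k = -3, -12, -24, -32, -32, -128/5, …
g: a_k = -2, 0, 16, 0, -64/3, 0, …
Weyl lclm of L_f,L_g ⇒ L₀ (ord ≤ 3).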